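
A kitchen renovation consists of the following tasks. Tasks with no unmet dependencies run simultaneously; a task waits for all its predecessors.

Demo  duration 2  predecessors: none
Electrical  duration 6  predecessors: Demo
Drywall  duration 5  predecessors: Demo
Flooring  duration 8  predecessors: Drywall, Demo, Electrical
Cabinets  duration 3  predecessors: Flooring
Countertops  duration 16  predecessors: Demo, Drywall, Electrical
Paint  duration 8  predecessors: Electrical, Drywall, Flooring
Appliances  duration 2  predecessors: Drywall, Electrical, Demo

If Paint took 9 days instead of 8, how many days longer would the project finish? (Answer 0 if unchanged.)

Critical path before the change: Demo→Electrical→Flooring→Paint = 2+6+8+8 = 24 giving 24 days.
Since Paint is critical, the +1 change carries straight to that chain (now 25 days).
No other chain overtakes it, so the finish is 25 days.
Change in finish: 25 − 24 = +1 days.

1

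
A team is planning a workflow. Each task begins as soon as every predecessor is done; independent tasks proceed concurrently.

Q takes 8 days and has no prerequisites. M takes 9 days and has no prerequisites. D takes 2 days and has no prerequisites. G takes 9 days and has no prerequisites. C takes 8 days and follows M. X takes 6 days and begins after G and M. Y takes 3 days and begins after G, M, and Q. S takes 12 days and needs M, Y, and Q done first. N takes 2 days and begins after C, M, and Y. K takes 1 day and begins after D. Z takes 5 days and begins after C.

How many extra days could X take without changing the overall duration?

The longest chain is M→Y→S = 9+3+12 = 24; overall finish 24 days.
X finishes as early as 15 and must finish by 24.
Slack of X = 18 − 9 = 9 days.

9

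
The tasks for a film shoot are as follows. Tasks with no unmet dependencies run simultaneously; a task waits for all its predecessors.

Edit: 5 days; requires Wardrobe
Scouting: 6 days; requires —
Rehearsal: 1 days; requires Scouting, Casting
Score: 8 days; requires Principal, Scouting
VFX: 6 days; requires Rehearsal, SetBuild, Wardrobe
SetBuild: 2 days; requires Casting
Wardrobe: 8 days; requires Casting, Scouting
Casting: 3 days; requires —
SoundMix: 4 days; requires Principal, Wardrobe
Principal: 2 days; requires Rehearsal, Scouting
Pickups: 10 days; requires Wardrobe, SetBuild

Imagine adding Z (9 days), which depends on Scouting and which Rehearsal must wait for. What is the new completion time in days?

Originally the film shoot takes 24 days.
With Z inserted, Rehearsal now waits for max(Scouting, Casting, Z).
New critical path: Scouting→Z→Rehearsal→Principal→Score = 6+9+1+2+8 = 26 ⇒ 26 days.

26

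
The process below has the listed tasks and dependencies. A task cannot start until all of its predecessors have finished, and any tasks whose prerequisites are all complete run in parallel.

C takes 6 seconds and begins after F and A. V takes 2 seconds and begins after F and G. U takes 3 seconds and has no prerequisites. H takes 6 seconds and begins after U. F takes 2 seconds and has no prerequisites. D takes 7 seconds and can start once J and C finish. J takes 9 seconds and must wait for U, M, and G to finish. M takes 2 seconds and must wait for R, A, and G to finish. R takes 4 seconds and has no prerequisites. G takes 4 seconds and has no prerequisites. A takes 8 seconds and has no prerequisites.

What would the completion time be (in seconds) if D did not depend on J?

Before: longest chain A→M→J→D = 8+2+9+7 = 26, finish 26.
Without J→D, D's earliest start moves from 19 to 14.
New critical path: A→C→D = 8+6+7 = 21 ⇒ 21 seconds.

21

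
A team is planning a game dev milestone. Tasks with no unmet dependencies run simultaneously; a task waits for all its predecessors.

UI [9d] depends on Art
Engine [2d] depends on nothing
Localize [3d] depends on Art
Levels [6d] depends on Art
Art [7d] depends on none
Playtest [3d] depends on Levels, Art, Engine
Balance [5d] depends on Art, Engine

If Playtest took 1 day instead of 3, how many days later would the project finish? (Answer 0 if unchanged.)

0

Baseline: Art→Levels→Playtest = 7+6+3 = 16 → 16 days.
Since Playtest is critical, the -2 change carries straight to that chain (now 14 days).
Now Art→UI = 7+9 = 16 is longest, so the finish becomes 16 days.
Change in finish: 16 − 16 = +0 days.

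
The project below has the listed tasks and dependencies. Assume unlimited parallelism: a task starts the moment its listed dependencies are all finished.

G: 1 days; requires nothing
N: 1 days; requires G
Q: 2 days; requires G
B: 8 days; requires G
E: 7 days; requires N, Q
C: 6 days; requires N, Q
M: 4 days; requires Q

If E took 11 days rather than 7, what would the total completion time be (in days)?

14

As given, the longest chain is G→Q→E = 1+2+7 = 10, so the finish is 10 days.
Since E is critical, the +4 change carries straight to that chain (now 14 days).
No other chain overtakes it, so the finish is 14 days.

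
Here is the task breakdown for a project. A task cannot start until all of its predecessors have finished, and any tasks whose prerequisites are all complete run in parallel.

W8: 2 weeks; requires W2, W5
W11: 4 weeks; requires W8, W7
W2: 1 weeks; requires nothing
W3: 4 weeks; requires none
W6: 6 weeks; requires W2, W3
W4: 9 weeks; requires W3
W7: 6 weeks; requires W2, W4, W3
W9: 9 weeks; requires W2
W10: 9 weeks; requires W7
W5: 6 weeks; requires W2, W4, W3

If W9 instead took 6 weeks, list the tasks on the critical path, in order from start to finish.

Baseline: W3→W4→W7→W10 = 4+9+6+9 = 28 → 28 weeks.
W9 has 18 weeks of float (longest path through it is 10).
The critical path is still W3→W4→W7→W10; finish is now 28 weeks.

W3, W4, W7, W10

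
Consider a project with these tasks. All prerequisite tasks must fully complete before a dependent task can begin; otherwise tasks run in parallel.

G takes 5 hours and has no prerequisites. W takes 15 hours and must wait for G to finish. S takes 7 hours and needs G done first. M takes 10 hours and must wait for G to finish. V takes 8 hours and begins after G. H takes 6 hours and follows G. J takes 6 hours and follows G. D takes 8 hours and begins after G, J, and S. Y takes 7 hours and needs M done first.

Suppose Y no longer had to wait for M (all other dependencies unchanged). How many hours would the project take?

20

With the dependency in place, G→M→Y = 5+10+7 = 22 sets the finish at 22 hours.
Without M→Y, Y's earliest start moves from 15 to 0.
New critical path: G→W = 5+15 = 20 ⇒ 20 hours.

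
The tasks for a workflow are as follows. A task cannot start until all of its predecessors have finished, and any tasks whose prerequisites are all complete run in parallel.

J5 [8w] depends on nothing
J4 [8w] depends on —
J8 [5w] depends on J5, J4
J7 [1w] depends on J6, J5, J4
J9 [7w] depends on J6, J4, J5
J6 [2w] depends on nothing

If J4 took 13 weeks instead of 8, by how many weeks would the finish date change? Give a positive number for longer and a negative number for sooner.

5

As given, the longest chain is J4→J9 = 8+7 = 15, so the finish is 15 weeks.
J4 is on the critical path; changing it to 13 makes that path 20 weeks.
That remains the longest chain; total 20 weeks.
Change in finish: 20 − 15 = +5 weeks.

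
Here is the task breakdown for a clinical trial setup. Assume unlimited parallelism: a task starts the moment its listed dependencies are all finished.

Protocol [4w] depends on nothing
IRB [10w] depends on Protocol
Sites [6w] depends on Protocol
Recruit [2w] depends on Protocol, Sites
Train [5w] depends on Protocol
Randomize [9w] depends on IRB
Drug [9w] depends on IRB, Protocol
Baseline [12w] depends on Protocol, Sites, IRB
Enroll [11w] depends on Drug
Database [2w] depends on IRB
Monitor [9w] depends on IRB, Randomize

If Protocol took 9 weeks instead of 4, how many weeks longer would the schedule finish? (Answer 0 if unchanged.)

The binding path is Protocol→IRB→Drug→Enroll = 4+10+9+11 = 34; finish at 34 weeks.
Protocol is on the critical path; changing it to 9 makes that path 39 weeks.
The critical path is still Protocol→IRB→Drug→Enroll; finish is now 39 weeks.
Change in finish: 39 − 34 = +5 weeks.

5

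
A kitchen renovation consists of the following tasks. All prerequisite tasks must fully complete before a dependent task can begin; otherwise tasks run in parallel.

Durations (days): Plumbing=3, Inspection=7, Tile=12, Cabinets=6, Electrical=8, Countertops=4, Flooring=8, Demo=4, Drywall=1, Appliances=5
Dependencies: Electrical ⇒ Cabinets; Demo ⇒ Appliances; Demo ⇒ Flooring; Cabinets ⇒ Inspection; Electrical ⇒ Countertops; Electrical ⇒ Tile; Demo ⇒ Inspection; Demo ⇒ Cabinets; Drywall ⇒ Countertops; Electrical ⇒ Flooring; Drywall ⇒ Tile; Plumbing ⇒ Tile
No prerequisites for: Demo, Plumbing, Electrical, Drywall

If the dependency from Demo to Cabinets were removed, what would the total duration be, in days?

Original critical path: Electrical→Cabinets→Inspection = 8+6+7 = 21 ⇒ 21 days.
Dropping Demo→Cabinets doesn't change Cabinets's earliest start (8); another predecessor still binds.
The longest chain is now Electrical→Cabinets→Inspection = 8+6+7 = 21, so the schedule takes 21 days.

21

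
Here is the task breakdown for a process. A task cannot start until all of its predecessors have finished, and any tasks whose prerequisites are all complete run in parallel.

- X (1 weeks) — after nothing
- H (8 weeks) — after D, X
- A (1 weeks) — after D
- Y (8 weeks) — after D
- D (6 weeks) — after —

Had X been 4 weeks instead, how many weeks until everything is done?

14

Baseline: D→H = 6+8 = 14 → 14 weeks.
The longest path through X is only 9 weeks, so X has float 5.
That remains the longest chain; total 14 weeks.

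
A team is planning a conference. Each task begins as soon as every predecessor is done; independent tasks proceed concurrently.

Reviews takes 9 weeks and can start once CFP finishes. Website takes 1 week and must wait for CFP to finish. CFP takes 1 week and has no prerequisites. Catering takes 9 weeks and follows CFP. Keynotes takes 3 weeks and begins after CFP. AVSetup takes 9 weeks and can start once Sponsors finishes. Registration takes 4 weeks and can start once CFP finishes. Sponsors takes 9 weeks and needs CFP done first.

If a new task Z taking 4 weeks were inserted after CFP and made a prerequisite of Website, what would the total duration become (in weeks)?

19

Originally the project takes 19 weeks.
With Z inserted, Website now waits for max(CFP, Z).
New critical path: CFP→Sponsors→AVSetup = 1+9+9 = 19 ⇒ 19 weeks.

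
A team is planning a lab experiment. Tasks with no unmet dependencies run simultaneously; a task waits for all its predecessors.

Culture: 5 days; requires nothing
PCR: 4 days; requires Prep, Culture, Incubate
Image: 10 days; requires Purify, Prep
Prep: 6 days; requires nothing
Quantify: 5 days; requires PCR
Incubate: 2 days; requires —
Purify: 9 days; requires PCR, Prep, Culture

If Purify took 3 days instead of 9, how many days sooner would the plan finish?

6

As given, the longest chain is Prep→PCR→Purify→Image = 6+4+9+10 = 29, so the finish is 29 days.
Purify is on the critical path; changing it to 3 makes that path 23 days.
No other chain overtakes it, so the finish is 23 days.
Change in finish: 23 − 29 = -6 days.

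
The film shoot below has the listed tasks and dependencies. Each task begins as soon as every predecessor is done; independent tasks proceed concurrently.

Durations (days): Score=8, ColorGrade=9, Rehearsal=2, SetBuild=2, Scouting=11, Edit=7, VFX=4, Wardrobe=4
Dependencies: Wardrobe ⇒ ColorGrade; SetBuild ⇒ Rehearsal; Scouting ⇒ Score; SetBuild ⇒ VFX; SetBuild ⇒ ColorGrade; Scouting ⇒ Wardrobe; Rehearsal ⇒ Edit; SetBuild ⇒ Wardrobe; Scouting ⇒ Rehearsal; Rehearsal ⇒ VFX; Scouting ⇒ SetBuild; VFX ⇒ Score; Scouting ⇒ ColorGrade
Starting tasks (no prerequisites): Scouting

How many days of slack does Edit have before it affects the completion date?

5

Critical path: Scouting→SetBuild→Rehearsal→VFX→Score = 11+2+2+4+8 = 27, so the finish is 27 days.
The longest chain containing Edit totals 22 days.
Slack of Edit = 20 − 15 = 5 days.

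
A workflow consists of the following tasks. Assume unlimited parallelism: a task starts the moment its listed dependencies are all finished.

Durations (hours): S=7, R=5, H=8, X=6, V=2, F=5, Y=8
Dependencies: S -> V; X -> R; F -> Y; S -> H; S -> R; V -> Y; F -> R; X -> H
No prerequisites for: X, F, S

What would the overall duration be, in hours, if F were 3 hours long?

Actual critical path: S→V→Y = 7+2+8 = 17 ⇒ 17 hours.
The longest path through F is only 13 hours, so F has float 4.
That remains the longest chain; total 17 hours.

17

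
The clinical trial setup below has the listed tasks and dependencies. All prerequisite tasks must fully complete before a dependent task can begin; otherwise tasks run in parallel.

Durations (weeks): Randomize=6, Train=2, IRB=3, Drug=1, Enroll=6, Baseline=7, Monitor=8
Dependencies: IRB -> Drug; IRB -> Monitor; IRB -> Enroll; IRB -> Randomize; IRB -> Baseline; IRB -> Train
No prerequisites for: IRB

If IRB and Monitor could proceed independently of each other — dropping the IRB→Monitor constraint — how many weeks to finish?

10

With the dependency in place, IRB→Monitor = 3+8 = 11 sets the finish at 11 weeks.
Without IRB→Monitor, Monitor's earliest start moves from 3 to 0.
After: IRB→Baseline = 3+7 = 10 → 10 weeks.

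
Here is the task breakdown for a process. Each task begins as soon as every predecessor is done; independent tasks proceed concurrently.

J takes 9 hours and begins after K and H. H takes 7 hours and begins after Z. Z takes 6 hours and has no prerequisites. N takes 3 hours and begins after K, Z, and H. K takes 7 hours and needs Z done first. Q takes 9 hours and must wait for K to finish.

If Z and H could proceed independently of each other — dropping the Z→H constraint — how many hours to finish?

22

Original critical path: Z→K→Q = 6+7+9 = 22 ⇒ 22 hours.
Without Z→H, H's earliest start moves from 6 to 0.
After: Z→K→Q = 6+7+9 = 22 → 22 hours.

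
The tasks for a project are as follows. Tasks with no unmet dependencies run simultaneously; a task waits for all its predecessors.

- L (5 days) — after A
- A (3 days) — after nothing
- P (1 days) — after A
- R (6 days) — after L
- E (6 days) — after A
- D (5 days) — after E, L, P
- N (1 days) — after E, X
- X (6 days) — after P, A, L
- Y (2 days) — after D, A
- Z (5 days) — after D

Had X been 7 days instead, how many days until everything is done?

19

Actual critical path: A→E→D→Z = 3+6+5+5 = 19 ⇒ 19 days.
X has 4 days of float (longest path through it is 15).
That remains the longest chain; total 19 days.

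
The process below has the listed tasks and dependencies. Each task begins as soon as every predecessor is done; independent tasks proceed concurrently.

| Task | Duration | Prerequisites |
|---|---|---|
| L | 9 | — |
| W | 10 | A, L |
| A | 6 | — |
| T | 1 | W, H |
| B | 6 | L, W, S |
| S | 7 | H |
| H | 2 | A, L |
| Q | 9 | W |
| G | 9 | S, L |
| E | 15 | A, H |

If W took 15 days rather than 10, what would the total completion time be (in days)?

Baseline: L→W→Q = 9+10+9 = 28 → 28 days.
W lies on that path, so at 15 days the path becomes 33 days.
No other chain overtakes it, so the finish is 33 days.

33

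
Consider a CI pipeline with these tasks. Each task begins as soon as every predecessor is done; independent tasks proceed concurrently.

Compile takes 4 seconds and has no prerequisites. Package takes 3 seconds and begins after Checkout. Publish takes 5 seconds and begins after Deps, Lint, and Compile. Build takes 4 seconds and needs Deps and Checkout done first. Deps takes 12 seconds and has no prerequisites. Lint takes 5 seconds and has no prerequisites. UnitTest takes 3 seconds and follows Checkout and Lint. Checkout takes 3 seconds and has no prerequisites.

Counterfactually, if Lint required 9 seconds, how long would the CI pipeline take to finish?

Critical path before the change: Deps→Publish = 12+5 = 17 giving 17 seconds.
Lint has 7 seconds of float (longest path through it is 10).
No other chain overtakes it, so the finish is 17 seconds.

17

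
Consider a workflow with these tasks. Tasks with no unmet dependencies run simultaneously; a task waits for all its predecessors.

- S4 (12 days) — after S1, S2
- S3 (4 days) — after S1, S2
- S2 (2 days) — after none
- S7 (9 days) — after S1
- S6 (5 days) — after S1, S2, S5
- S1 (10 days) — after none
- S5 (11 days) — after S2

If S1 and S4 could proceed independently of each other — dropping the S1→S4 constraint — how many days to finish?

With the dependency in place, S1→S4 = 10+12 = 22 sets the finish at 22 days.
Without S1→S4, S4's earliest start moves from 10 to 2.
The longest chain is now S1→S7 = 10+9 = 19, so the plan takes 19 days.

19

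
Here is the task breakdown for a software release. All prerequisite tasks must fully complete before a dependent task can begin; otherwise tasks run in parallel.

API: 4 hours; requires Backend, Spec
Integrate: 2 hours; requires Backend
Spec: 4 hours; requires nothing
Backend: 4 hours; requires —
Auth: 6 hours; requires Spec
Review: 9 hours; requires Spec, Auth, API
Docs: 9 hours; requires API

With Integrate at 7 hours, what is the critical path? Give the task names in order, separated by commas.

The binding path is Spec→Auth→Review = 4+6+9 = 19; finish at 19 hours.
Integrate has 13 hours of float (longest path through it is 6).
No other chain overtakes it, so the finish is 19 hours.

Spec, Auth, Review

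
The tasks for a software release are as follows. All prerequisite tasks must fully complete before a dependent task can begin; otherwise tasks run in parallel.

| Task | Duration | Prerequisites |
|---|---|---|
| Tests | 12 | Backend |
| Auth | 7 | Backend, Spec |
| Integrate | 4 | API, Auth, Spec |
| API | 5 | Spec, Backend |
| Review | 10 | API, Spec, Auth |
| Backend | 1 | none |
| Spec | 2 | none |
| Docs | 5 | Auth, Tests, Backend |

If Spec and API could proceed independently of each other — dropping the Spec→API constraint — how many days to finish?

19

Original critical path: Spec→Auth→Review = 2+7+10 = 19 ⇒ 19 days.
Without Spec→API, API's earliest start moves from 2 to 1.
The longest chain is now Spec→Auth→Review = 2+7+10 = 19, so the job takes 19 days.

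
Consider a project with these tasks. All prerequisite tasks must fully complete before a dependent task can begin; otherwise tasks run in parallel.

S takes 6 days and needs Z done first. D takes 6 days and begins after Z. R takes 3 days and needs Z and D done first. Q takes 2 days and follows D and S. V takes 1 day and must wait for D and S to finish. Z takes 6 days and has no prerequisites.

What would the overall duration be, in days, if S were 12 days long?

As given, the longest chain is Z→D→R = 6+6+3 = 15, so the finish is 15 days.
The longest path through S is only 14 days, so S has float 1.
Now Z→S→Q = 6+12+2 = 20 is longest, so the finish becomes 20 days.

20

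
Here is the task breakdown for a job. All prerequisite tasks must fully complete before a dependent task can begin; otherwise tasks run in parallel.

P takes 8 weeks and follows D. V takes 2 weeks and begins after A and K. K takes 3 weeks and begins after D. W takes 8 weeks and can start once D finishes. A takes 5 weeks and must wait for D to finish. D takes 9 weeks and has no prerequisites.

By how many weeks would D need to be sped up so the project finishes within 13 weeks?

4

Current finish: 17 weeks; target: 13.
D is on every critical path, so each week cut from D cuts the finish by one (this holds down to a finish of 9).
Need 17 − 13 = 4 weeks off D → D becomes 5 weeks, finish becomes 13.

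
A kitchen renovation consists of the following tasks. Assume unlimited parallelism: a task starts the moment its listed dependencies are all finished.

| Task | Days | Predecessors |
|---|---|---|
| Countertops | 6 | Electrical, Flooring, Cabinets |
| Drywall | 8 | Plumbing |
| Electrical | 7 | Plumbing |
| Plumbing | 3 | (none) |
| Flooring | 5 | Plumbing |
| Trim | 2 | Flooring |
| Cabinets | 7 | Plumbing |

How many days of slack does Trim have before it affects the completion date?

6

Critical path: Plumbing→Electrical→Countertops = 3+7+6 = 16, so the finish is 16 days.
Longest path through Trim: 10 days (earliest finish 10, latest finish 16).
Float = 16 − 10 = 6.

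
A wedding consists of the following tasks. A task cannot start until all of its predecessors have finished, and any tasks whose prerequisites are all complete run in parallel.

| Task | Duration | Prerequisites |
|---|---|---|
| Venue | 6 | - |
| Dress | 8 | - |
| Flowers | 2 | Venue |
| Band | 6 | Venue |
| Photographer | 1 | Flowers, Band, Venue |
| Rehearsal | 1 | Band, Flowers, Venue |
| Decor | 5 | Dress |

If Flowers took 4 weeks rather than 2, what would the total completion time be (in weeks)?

13

As given, the longest chain is Venue→Band→Photographer = 6+6+1 = 13, so the finish is 13 weeks.
The longest path through Flowers is only 9 weeks, so Flowers has float 4.
No other chain overtakes it, so the finish is 13 weeks.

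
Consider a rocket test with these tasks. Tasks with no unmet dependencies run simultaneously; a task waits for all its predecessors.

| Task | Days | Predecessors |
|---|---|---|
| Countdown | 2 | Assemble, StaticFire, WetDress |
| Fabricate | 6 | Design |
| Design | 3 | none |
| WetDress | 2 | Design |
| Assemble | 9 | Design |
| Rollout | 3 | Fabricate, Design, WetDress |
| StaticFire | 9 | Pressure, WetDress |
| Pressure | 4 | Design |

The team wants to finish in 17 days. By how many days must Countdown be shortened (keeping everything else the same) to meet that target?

1

Current finish: 18 days; target: 17.
Countdown is on every critical path, so each day cut from Countdown cuts the finish by one (this holds down to a finish of 17).
Need 18 − 17 = 1 day off Countdown → Countdown becomes 1 day, finish becomes 17.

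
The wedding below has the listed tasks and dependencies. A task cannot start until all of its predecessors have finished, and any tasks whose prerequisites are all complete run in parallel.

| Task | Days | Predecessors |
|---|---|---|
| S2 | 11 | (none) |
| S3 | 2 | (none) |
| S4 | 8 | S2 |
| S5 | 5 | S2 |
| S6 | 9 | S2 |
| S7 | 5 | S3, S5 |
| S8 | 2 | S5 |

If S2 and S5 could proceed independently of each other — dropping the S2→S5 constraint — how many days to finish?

Before: longest chain S2→S5→S7 = 11+5+5 = 21, finish 21.
Without S2→S5, S5's earliest start moves from 11 to 0.
New critical path: S2→S6 = 11+9 = 20 ⇒ 20 days.

20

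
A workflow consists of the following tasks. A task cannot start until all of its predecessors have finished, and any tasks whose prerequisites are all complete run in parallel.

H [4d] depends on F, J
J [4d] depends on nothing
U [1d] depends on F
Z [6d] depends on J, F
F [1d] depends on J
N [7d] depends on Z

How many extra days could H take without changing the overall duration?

9

Critical path: J→F→Z→N = 4+1+6+7 = 18, so the finish is 18 days.
The longest chain containing H totals 9 days.
So H can slip 18 − 9 = 9 days.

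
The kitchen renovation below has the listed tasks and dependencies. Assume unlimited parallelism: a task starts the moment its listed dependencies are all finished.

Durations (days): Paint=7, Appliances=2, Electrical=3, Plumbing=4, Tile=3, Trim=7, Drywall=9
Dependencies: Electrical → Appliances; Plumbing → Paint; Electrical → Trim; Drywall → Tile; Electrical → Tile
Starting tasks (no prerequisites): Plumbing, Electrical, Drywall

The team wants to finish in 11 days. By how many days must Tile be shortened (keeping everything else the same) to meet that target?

1

Current finish: 12 days; target: 11.
Tile is on every critical path, so each day cut from Tile cuts the finish by one (this holds down to a finish of 11).
Need 12 − 11 = 1 day off Tile → Tile becomes 2 days, finish becomes 11.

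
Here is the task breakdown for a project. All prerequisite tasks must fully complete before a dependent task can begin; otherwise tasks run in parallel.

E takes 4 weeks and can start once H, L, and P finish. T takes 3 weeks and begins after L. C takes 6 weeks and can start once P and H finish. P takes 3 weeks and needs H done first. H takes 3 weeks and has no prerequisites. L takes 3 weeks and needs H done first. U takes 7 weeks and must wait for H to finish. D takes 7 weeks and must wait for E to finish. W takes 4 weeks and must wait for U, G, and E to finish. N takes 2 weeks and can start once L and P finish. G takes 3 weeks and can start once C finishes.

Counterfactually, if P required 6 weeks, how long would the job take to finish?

22

Actual critical path: H→P→C→G→W = 3+3+6+3+4 = 19 ⇒ 19 weeks.
Since P is critical, the +3 change carries straight to that chain (now 22 weeks).
No other chain overtakes it, so the finish is 22 weeks.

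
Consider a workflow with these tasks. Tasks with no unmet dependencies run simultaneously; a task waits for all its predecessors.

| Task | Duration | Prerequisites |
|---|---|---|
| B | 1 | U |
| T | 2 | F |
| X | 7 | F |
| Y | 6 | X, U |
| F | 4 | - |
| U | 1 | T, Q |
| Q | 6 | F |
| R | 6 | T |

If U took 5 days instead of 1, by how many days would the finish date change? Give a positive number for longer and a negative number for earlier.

4

Critical path before the change: F→Q→U→Y = 4+6+1+6 = 17 giving 17 days.
U is on the critical path; changing it to 5 makes that path 21 days.
The critical path is still F→Q→U→Y; finish is now 21 days.
Change in finish: 21 − 17 = +4 days.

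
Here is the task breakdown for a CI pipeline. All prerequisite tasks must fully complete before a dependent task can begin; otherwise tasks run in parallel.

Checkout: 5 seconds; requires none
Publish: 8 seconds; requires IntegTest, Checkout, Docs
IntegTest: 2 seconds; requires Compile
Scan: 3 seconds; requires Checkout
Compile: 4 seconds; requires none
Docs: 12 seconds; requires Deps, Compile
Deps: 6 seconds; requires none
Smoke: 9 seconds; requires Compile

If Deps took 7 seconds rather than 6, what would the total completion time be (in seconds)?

27

The binding path is Deps→Docs→Publish = 6+12+8 = 26; finish at 26 seconds.
Deps is on the critical path; changing it to 7 makes that path 27 seconds.
No other chain overtakes it, so the finish is 27 seconds.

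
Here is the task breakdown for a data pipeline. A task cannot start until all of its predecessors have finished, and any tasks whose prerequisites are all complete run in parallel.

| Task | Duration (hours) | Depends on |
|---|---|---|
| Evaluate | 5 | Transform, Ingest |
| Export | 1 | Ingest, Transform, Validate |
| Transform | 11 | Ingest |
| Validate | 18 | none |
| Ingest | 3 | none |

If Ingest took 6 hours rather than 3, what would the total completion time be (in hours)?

Actual critical path: Ingest→Transform→Evaluate = 3+11+5 = 19 ⇒ 19 hours.
Since Ingest is critical, the +3 change carries straight to that chain (now 22 hours).
No other chain overtakes it, so the finish is 22 hours.

22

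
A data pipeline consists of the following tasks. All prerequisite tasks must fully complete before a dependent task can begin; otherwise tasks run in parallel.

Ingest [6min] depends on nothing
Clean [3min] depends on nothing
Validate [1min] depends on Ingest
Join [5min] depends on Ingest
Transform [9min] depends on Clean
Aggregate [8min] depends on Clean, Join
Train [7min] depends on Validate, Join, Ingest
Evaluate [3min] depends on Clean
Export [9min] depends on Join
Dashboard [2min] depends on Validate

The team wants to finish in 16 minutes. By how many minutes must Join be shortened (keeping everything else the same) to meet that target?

Current finish: 20 minutes; target: 16.
Join is on every critical path, so each minute cut from Join cuts the finish by one (this holds down to a finish of 16).
Need 20 − 16 = 4 minutes off Join → Join becomes 1 minute, finish becomes 16.

4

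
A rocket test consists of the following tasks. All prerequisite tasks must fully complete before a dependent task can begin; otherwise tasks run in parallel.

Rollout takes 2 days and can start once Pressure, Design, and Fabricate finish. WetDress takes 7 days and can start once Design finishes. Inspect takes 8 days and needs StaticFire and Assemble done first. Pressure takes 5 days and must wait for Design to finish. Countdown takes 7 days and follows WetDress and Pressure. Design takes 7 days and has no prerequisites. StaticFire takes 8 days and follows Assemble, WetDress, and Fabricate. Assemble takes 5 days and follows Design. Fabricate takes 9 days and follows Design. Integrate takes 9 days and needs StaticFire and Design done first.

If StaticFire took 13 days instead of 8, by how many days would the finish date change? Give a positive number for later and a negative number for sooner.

5

Baseline: Design→Fabricate→StaticFire→Integrate = 7+9+8+9 = 33 → 33 days.
Since StaticFire is critical, the +5 change carries straight to that chain (now 38 days).
No other chain overtakes it, so the finish is 38 days.
Change in finish: 38 − 33 = +5 days.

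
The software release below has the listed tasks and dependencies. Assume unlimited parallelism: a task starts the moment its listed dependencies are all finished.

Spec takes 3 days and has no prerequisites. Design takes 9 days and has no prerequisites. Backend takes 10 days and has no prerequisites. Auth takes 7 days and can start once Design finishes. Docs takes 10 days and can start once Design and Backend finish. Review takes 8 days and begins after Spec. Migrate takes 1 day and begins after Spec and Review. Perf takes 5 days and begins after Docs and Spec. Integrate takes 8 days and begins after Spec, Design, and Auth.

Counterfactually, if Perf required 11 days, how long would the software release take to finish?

Critical path before the change: Backend→Docs→Perf = 10+10+5 = 25 giving 25 days.
Perf is on the critical path; changing it to 11 makes that path 31 days.
That remains the longest chain; total 31 days.

31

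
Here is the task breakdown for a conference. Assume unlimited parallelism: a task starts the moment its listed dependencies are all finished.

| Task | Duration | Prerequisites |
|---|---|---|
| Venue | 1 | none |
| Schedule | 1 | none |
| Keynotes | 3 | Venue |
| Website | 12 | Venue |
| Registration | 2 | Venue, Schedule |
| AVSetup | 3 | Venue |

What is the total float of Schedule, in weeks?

Critical path: Venue→Website = 1+12 = 13, so the finish is 13 weeks.
Longest path through Schedule: 3 weeks (earliest finish 1, latest finish 11).
Slack of Schedule = 10 − 0 = 10 weeks.

10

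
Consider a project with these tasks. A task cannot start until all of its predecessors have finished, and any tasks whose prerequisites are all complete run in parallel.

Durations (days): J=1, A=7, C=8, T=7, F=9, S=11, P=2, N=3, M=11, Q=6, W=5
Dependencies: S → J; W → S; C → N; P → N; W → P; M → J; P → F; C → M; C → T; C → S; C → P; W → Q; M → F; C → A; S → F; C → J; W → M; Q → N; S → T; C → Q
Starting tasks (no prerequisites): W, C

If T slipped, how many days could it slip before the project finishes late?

2

The longest chain is C→M→F = 8+11+9 = 28; overall finish 28 days.
The longest chain containing T totals 26 days.
Float = 28 − 26 = 2.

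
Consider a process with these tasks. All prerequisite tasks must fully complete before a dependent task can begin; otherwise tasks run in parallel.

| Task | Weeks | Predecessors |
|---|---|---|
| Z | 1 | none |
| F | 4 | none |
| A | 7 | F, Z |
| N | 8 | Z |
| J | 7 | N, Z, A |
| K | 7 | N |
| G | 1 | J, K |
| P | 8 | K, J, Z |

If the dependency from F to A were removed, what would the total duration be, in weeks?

24

Before: longest chain F→A→J→P = 4+7+7+8 = 26, finish 26.
Without F→A, A's earliest start moves from 4 to 1.
New critical path: Z→N→J→P = 1+8+7+8 = 24 ⇒ 24 weeks.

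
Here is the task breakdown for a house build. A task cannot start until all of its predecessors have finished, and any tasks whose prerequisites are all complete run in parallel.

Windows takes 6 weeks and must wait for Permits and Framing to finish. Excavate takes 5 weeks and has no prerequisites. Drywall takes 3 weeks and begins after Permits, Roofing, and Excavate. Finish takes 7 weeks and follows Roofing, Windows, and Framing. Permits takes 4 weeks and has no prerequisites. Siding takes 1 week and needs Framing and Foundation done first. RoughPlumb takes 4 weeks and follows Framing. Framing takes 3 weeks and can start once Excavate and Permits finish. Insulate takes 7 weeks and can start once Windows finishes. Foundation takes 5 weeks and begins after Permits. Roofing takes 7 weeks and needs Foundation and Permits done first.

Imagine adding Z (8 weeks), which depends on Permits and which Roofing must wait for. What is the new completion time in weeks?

26

Originally the project takes 23 weeks.
With Z inserted, Roofing now waits for max(Foundation, Permits, Z).
New critical path: Permits→Z→Roofing→Finish = 4+8+7+7 = 26 ⇒ 26 weeks.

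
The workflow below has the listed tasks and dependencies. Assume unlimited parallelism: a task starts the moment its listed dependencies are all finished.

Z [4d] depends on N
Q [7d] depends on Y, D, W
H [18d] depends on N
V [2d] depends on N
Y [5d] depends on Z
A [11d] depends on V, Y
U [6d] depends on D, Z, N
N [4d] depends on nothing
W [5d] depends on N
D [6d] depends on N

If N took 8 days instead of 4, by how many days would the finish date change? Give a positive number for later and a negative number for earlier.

4

Baseline: N→Z→Y→A = 4+4+5+11 = 24 → 24 days.
N lies on that path, so at 8 days the path becomes 28 days.
That remains the longest chain; total 28 days.
Change in finish: 28 − 24 = +4 days.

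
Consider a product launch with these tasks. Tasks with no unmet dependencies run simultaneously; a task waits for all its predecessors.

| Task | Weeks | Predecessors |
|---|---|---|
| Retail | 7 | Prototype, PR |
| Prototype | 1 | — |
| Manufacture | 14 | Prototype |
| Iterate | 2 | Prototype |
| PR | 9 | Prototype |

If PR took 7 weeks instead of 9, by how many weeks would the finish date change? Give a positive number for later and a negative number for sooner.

As given, the longest chain is Prototype→PR→Retail = 1+9+7 = 17, so the finish is 17 weeks.
PR is on the critical path; changing it to 7 makes that path 15 weeks.
The binding chain switches to Prototype→Manufacture = 1+14 = 15; finish 15 weeks.
Change in finish: 15 − 17 = -2 weeks.

-2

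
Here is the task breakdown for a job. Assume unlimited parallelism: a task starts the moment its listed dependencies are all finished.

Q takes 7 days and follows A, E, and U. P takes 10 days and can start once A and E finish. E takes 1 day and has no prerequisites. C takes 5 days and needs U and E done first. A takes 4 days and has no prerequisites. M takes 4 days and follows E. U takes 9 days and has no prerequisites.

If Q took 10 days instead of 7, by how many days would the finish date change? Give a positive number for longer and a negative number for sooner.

Critical path before the change: U→Q = 9+7 = 16 giving 16 days.
Q is on the critical path; changing it to 10 makes that path 19 days.
The critical path is still U→Q; finish is now 19 days.
Change in finish: 19 − 16 = +3 days.

3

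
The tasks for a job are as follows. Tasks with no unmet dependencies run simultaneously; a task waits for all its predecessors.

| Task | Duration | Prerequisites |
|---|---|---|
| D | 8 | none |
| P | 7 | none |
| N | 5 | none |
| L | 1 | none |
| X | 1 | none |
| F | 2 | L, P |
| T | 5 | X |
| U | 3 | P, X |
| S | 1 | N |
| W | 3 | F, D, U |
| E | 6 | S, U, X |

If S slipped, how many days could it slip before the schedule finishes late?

4

P→U→E = 7+3+6 = 16 sets the makespan at 16 days.
S finishes as early as 6 and must finish by 10.
So S can slip 10 − 6 = 4 days.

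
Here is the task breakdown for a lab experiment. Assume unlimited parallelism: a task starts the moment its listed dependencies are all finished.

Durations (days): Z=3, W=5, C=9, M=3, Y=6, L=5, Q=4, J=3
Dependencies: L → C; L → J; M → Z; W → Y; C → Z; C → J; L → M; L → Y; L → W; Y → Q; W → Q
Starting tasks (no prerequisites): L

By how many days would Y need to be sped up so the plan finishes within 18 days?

2

Current finish: 20 days; target: 18.
Y is on every critical path, so each day cut from Y cuts the finish by one (this holds down to a finish of 17).
Need 20 − 18 = 2 days off Y → Y becomes 4 days, finish becomes 18.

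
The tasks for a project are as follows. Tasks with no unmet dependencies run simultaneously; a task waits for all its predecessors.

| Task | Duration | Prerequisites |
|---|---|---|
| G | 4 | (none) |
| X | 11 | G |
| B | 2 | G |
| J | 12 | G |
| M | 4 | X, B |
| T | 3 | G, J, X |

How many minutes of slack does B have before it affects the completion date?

9

G→X→M = 4+11+4 = 19 sets the makespan at 19 minutes.
Longest path through B: 10 minutes (earliest finish 6, latest finish 15).
Slack of B = 13 − 4 = 9 minutes.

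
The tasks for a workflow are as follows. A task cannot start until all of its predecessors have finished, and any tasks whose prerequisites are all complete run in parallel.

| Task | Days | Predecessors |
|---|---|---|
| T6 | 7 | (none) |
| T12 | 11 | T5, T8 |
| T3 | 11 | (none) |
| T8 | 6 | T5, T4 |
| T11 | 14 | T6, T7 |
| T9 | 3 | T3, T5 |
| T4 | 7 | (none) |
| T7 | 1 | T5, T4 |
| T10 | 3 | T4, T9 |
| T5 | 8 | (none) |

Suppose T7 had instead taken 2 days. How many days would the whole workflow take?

Actual critical path: T5→T8→T12 = 8+6+11 = 25 ⇒ 25 days.
T7 is off the critical path — its longest chain is 23 days, giving 2 of slack.
No other chain overtakes it, so the finish is 25 days.

25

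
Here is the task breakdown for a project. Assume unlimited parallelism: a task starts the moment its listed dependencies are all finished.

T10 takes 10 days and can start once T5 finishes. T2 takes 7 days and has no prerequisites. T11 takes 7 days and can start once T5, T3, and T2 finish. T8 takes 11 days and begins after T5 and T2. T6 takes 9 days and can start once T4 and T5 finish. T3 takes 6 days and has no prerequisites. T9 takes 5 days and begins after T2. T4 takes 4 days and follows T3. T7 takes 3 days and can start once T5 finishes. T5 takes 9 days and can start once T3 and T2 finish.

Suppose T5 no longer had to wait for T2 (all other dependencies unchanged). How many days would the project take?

26

Before: longest chain T2→T5→T8 = 7+9+11 = 27, finish 27.
Without T2→T5, T5's earliest start moves from 7 to 6.
After: T3→T5→T8 = 6+9+11 = 26 → 26 days.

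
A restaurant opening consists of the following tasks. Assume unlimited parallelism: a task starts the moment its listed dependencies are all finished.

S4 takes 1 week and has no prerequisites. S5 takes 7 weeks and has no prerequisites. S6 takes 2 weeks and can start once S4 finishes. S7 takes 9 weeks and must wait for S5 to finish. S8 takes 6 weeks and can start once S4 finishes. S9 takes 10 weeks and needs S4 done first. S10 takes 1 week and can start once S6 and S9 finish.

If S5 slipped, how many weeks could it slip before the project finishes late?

S5→S7 = 7+9 = 16 sets the makespan at 16 weeks.
The longest chain containing S5 totals 16 weeks.
Float = 16 − 16 = 0.

0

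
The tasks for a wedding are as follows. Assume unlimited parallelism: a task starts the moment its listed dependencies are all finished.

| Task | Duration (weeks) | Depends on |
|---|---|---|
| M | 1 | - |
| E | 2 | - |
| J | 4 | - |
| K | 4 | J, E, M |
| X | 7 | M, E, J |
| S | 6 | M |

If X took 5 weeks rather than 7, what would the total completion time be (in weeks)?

Actual critical path: J→X = 4+7 = 11 ⇒ 11 weeks.
X is on the critical path; changing it to 5 makes that path 9 weeks.
That remains the longest chain; total 9 weeks.

9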